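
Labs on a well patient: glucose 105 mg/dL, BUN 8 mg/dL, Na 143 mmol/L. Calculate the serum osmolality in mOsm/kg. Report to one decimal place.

294.7 mOsm/kg

Calculated osmolality = 2·Na + glucose/18 + BUN/2.8
= 2·143 + 105/18 + 8/2.8
= 286 + 5.83 + 2.86
= 294.69 mOsm/kg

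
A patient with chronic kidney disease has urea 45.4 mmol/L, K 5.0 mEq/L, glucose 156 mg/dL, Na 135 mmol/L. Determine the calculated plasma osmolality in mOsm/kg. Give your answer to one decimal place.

324.1 mOsm/kg

Calculated osmolality = 2·Na + glucose/18 + urea
= 2·135 + 156/18 + 45.4
= 270 + 8.67 + 45.40
= 324.07 mOsm/kg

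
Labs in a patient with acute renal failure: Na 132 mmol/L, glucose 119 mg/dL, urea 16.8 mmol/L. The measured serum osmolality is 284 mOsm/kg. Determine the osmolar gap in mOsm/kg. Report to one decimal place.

-3.4 mOsm/kg

Calculated osmolality = 2·Na + glucose/18 + urea
= 2·132 + 119/18 + 16.8
= 264 + 6.61 + 16.80
= 287.41 mOsm/kg ≈ 287.4 mOsm/kg
Osmolar gap = measured − calculated = 284 − 287.4 = -3.4 mOsm/kg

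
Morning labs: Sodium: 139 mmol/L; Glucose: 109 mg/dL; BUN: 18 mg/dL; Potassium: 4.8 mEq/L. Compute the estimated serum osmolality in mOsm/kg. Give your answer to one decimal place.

290.5 mOsm/kg

Calculated osmolality = 2·Na + glucose/18 + BUN/2.8
= 2·139 + 109/18 + 18/2.8
= 278 + 6.06 + 6.43
= 290.49 mOsm/kg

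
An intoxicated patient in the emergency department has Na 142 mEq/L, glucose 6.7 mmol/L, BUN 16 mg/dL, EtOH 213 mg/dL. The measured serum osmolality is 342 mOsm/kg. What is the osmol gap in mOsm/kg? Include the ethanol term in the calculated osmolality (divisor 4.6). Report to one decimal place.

-0.7 mOsm/kg

Calculated osmolality = 2·Na + glucose + BUN/2.8 + ethanol/4.6
= 2·142 + 6.7 + 16/2.8 + 213/4.6
= 284 + 6.70 + 5.71 + 46.30
= 342.71 mOsm/kg ≈ 342.7 mOsm/kg
Osmolar gap = measured − calculated = 342 − 342.7 = -0.7 mOsm/kg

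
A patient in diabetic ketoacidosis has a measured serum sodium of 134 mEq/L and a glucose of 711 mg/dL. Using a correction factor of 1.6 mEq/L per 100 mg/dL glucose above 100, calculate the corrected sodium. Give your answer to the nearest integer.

Corrected Na = measured Na + 1.6 · (glucose − 100)/100
= 134 + 1.6 · (711 − 100)/100
= 134 + 9.8
= 143.8 mEq/L

144 mEq/L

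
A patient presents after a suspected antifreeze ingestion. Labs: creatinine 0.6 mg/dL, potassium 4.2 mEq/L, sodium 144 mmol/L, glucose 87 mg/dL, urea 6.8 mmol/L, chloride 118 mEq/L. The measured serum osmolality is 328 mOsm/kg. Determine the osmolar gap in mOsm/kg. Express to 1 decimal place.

Calculated osmolality = 2·Na + glucose/18 + urea
= 2·144 + 87/18 + 6.8
= 288 + 4.83 + 6.80
= 299.63 mOsm/kg ≈ 299.6 mOsm/kg
Osmolar gap = measured − calculated = 328 − 299.6 = 28.4 mOsm/kg

28.4 mOsm/kg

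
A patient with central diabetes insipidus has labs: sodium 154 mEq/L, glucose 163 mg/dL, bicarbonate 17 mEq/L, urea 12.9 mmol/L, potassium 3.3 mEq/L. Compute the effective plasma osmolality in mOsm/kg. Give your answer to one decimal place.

Effective osmolality excludes urea (freely permeant across cell membranes):
2·Na + glucose/18
= 2·154 + 163/18
= 308 + 9.06
= 317.06 mOsm/kg

317.1 mOsm/kg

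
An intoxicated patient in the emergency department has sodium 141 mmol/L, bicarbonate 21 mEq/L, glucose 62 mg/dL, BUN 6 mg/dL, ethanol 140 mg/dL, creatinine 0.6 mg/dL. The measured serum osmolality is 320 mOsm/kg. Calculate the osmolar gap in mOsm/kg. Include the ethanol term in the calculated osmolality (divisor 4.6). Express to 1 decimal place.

2.0 mOsm/kg

Calculated osmolality = 2·Na + glucose/18 + BUN/2.8 + ethanol/4.6
= 2·141 + 62/18 + 6/2.8 + 140/4.6
= 282 + 3.44 + 2.14 + 30.43
= 318.01 mOsm/kg ≈ 318.0 mOsm/kg
Osmolar gap = measured − calculated = 320 − 318.0 = 2.0 mOsm/kg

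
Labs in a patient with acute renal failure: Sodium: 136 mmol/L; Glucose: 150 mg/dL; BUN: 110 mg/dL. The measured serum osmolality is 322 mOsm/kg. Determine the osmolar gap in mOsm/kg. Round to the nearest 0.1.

Calculated osmolality = 2·Na + glucose/18 + BUN/2.8
= 2·136 + 150/18 + 110/2.8
= 272 + 8.33 + 39.29
= 319.62 mOsm/kg ≈ 319.6 mOsm/kg
Osmolar gap = measured − calculated = 322 − 319.6 = 2.4 mOsm/kg

2.4 mOsm/kg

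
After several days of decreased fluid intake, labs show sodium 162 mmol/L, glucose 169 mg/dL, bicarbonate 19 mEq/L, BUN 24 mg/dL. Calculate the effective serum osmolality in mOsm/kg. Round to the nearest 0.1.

333.4 mOsm/kg

Effective osmolality excludes urea (freely permeant across cell membranes):
2·Na + glucose/18
= 2·162 + 169/18
= 324 + 9.39
= 333.39 mOsm/kg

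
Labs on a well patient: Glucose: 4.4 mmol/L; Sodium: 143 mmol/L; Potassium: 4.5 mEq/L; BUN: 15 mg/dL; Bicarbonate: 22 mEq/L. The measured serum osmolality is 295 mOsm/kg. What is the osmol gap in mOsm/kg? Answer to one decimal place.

Calculated osmolality = 2·Na + glucose + BUN/2.8
= 2·143 + 4.4 + 15/2.8
= 286 + 4.40 + 5.36
= 295.76 mOsm/kg ≈ 295.8 mOsm/kg
Osmolar gap = measured − calculated = 295 − 295.8 = -0.8 mOsm/kg

-0.8 mOsm/kg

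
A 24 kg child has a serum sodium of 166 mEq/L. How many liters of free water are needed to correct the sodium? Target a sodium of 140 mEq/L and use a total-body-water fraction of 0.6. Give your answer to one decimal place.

2.7 L

TBW = 0.6 · 24 = 14.4 L
Free water deficit = TBW · (Na/140 − 1)
= 14.4 · (166/140 − 1)
= 14.4 · 0.1857
= 2.67 L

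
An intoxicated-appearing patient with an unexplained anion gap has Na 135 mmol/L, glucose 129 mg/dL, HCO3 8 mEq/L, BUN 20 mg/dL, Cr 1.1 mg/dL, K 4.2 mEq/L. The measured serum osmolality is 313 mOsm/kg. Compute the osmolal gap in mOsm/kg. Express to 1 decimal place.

28.7 mOsm/kg

Calculated osmolality = 2·Na + glucose/18 + BUN/2.8
= 2·135 + 129/18 + 20/2.8
= 270 + 7.17 + 7.14
= 284.31 mOsm/kg ≈ 284.3 mOsm/kg
Osmolar gap = measured − calculated = 313 − 284.3 = 28.7 mOsm/kg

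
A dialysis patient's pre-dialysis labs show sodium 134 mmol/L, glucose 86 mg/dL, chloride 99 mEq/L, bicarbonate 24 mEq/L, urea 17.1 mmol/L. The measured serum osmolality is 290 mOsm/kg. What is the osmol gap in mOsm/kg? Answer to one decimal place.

Calculated osmolality = 2·Na + glucose/18 + urea
= 2·134 + 86/18 + 17.1
= 268 + 4.78 + 17.10
= 289.88 mOsm/kg ≈ 289.9 mOsm/kg
Osmolar gap = measured − calculated = 290 − 289.9 = 0.1 mOsm/kg

0.1 mOsm/kg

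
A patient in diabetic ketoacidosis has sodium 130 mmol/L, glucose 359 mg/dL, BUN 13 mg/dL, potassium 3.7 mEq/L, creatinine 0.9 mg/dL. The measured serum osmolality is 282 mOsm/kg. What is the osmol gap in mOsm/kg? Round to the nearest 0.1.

-2.6 mOsm/kg

Calculated osmolality = 2·Na + glucose/18 + BUN/2.8
= 2·130 + 359/18 + 13/2.8
= 260 + 19.94 + 4.64
= 284.58 mOsm/kg ≈ 284.6 mOsm/kg
Osmolar gap = measured − calculated = 282 − 284.6 = -2.6 mOsm/kg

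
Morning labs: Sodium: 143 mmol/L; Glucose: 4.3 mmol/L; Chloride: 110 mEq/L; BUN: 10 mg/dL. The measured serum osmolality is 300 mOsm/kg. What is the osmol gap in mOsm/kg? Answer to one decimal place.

6.1 mOsm/kg

Calculated osmolality = 2·Na + glucose + BUN/2.8
= 2·143 + 4.3 + 10/2.8
= 286 + 4.30 + 3.57
= 293.87 mOsm/kg ≈ 293.9 mOsm/kg
Osmolar gap = measured − calculated = 300 − 293.9 = 6.1 mOsm/kg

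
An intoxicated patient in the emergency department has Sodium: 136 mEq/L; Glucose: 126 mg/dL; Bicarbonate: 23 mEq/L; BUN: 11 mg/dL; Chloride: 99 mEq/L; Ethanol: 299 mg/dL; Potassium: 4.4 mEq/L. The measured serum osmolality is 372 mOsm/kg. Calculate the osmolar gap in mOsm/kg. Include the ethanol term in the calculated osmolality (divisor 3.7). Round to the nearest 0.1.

Calculated osmolality = 2·Na + glucose/18 + BUN/2.8 + ethanol/3.7
= 2·136 + 126/18 + 11/2.8 + 299/3.7
= 272 + 7 + 3.93 + 80.81
= 363.74 mOsm/kg ≈ 363.7 mOsm/kg
Osmolar gap = measured − calculated = 372 − 363.7 = 8.3 mOsm/kg

8.3 mOsm/kg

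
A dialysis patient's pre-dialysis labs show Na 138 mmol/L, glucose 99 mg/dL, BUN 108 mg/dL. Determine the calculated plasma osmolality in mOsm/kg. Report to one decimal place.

320.1 mOsm/kg

Calculated osmolality = 2·Na + glucose/18 + BUN/2.8
= 2·138 + 99/18 + 108/2.8
= 276 + 5.50 + 38.57
= 320.07 mOsm/kg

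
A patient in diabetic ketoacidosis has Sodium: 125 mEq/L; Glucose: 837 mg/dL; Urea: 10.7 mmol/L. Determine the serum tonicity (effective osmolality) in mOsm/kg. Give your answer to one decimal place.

Effective osmolality excludes urea (freely permeant across cell membranes):
2·Na + glucose/18
= 2·125 + 837/18
= 250 + 46.5
= 296.5 mOsm/kg

296.5 mOsm/kg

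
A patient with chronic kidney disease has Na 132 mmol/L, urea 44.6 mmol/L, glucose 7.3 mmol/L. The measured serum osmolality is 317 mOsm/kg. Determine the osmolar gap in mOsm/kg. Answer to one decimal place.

1.1 mOsm/kg

Calculated osmolality = 2·Na + glucose + urea
= 2·132 + 7.3 + 44.6
= 264 + 7.30 + 44.60
= 315.9 mOsm/kg ≈ 315.9 mOsm/kg
Osmolar gap = measured − calculated = 317 − 315.9 = 1.1 mOsm/kg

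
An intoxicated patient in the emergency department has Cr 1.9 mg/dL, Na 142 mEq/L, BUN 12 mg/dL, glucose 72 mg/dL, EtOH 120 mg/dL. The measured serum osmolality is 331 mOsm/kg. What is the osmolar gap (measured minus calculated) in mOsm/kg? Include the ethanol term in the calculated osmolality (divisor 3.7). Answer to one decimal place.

6.3 mOsm/kg

Calculated osmolality = 2·Na + glucose/18 + BUN/2.8 + ethanol/3.7
= 2·142 + 72/18 + 12/2.8 + 120/3.7
= 284 + 4 + 4.29 + 32.43
= 324.72 mOsm/kg ≈ 324.7 mOsm/kg
Osmolar gap = measured − calculated = 331 − 324.7 = 6.3 mOsm/kg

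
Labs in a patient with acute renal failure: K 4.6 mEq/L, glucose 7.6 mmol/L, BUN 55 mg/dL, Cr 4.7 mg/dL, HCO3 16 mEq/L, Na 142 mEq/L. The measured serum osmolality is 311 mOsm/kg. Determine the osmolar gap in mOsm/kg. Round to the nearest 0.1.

Calculated osmolality = 2·Na + glucose + BUN/2.8
= 2·142 + 7.6 + 55/2.8
= 284 + 7.60 + 19.64
= 311.24 mOsm/kg ≈ 311.2 mOsm/kg
Osmolar gap = measured − calculated = 311 − 311.2 = -0.2 mOsm/kg

-0.2 mOsm/kg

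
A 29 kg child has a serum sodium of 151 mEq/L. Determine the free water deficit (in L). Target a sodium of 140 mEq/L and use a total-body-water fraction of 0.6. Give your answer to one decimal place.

TBW = 0.6 · 29 = 17.4 L
Free water deficit = TBW · (Na/140 − 1)
= 17.4 · (151/140 − 1)
= 17.4 · 0.0786
= 1.37 L

1.4 L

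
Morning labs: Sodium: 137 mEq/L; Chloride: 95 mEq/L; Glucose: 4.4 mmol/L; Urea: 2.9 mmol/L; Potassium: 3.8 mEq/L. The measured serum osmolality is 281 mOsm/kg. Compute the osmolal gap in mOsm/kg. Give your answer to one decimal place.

Calculated osmolality = 2·Na + glucose + urea
= 2·137 + 4.4 + 2.9
= 274 + 4.40 + 2.90
= 281.3 mOsm/kg ≈ 281.3 mOsm/kg
Osmolar gap = measured − calculated = 281 − 281.3 = -0.3 mOsm/kg

-0.3 mOsm/kg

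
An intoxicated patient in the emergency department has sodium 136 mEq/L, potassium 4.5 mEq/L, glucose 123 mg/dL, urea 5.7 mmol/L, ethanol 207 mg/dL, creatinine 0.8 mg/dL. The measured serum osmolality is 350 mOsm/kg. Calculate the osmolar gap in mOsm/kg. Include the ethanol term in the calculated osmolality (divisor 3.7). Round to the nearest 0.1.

9.5 mOsm/kg

Calculated osmolality = 2·Na + glucose/18 + urea + ethanol/3.7
= 2·136 + 123/18 + 5.7 + 207/3.7
= 272 + 6.83 + 5.70 + 55.95
= 340.48 mOsm/kg ≈ 340.5 mOsm/kg
Osmolar gap = measured − calculated = 350 − 340.5 = 9.5 mOsm/kg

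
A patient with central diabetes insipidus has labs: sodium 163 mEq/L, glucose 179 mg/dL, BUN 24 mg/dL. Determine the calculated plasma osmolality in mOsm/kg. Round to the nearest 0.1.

Calculated osmolality = 2·Na + glucose/18 + BUN/2.8
= 2·163 + 179/18 + 24/2.8
= 326 + 9.94 + 8.57
= 344.51 mOsm/kg

344.5 mOsm/kg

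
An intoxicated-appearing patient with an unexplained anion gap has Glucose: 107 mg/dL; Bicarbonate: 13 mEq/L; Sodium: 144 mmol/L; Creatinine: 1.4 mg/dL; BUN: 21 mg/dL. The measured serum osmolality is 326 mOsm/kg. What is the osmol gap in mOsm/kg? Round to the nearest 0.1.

Calculated osmolality = 2·Na + glucose/18 + BUN/2.8
= 2·144 + 107/18 + 21/2.8
= 288 + 5.94 + 7.50
= 301.44 mOsm/kg ≈ 301.4 mOsm/kg
Osmolar gap = measured − calculated = 326 − 301.4 = 24.6 mOsm/kg

24.6 mOsm/kg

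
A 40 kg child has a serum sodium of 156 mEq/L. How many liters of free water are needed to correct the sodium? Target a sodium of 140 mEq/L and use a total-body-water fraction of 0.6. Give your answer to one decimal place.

TBW = 0.6 · 40 = 24 L
Free water deficit = TBW · (Na/140 − 1)
= 24 · (156/140 − 1)
= 24 · 0.1143
= 2.74 L

2.7 L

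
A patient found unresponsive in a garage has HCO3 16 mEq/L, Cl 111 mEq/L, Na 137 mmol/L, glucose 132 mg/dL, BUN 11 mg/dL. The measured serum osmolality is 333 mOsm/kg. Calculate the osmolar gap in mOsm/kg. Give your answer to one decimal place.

Calculated osmolality = 2·Na + glucose/18 + BUN/2.8
= 2·137 + 132/18 + 11/2.8
= 274 + 7.33 + 3.93
= 285.26 mOsm/kg ≈ 285.3 mOsm/kg
Osmolar gap = measured − calculated = 333 − 285.3 = 47.7 mOsm/kg

47.7 mOsm/kg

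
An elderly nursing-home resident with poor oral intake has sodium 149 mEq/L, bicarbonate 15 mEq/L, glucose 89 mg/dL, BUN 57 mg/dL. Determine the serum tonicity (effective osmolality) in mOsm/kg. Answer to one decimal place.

Effective osmolality excludes urea (freely permeant across cell membranes):
2·Na + glucose/18
= 2·149 + 89/18
= 298 + 4.94
= 302.94 mOsm/kg

302.9 mOsm/kg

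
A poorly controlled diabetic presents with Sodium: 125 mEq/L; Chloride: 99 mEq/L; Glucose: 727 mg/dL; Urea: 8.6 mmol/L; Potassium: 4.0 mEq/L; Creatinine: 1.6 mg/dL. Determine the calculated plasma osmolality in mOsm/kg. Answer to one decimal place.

299.0 mOsm/kg

Calculated osmolality = 2·Na + glucose/18 + urea
= 2·125 + 727/18 + 8.6
= 250 + 40.39 + 8.60
= 298.99 mOsm/kg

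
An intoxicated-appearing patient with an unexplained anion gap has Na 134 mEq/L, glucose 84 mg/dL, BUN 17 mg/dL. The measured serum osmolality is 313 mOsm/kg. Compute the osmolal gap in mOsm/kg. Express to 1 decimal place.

Calculated osmolality = 2·Na + glucose/18 + BUN/2.8
= 2·134 + 84/18 + 17/2.8
= 268 + 4.67 + 6.07
= 278.74 mOsm/kg ≈ 278.7 mOsm/kg
Osmolar gap = measured − calculated = 313 − 278.7 = 34.3 mOsm/kg

34.3 mOsm/kg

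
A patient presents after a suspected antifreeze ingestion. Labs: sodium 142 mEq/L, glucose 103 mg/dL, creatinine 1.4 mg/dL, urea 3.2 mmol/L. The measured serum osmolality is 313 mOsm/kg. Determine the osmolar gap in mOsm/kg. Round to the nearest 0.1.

Calculated osmolality = 2·Na + glucose/18 + urea
= 2·142 + 103/18 + 3.2
= 284 + 5.72 + 3.20
= 292.92 mOsm/kg ≈ 292.9 mOsm/kg
Osmolar gap = measured − calculated = 313 − 292.9 = 20.1 mOsm/kg

20.1 mOsm/kg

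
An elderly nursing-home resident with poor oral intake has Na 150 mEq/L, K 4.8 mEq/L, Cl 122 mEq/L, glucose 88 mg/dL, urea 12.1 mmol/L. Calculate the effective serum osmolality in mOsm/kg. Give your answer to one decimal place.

Effective osmolality excludes urea (freely permeant across cell membranes):
2·Na + glucose/18
= 2·150 + 88/18
= 300 + 4.89
= 304.89 mOsm/kg

304.9 mOsm/kg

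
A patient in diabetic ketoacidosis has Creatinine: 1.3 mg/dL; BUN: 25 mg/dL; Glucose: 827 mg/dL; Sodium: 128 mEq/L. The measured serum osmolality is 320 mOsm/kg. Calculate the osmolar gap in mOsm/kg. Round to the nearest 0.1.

Calculated osmolality = 2·Na + glucose/18 + BUN/2.8
= 2·128 + 827/18 + 25/2.8
= 256 + 45.94 + 8.93
= 310.87 mOsm/kg ≈ 310.9 mOsm/kg
Osmolar gap = measured − calculated = 320 − 310.9 = 9.1 mOsm/kg

9.1 mOsm/kg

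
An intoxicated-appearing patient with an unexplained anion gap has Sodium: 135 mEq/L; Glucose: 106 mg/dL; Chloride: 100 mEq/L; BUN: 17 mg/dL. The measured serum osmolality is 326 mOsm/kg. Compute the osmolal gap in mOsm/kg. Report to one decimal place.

Calculated osmolality = 2·Na + glucose/18 + BUN/2.8
= 2·135 + 106/18 + 17/2.8
= 270 + 5.89 + 6.07
= 281.96 mOsm/kg ≈ 282.0 mOsm/kg
Osmolar gap = measured − calculated = 326 − 282.0 = 44.0 mOsm/kg

44.0 mOsm/kg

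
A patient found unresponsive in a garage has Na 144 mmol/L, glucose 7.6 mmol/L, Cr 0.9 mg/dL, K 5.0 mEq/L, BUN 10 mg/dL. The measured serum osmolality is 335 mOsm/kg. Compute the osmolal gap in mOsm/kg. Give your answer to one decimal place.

Calculated osmolality = 2·Na + glucose + BUN/2.8
= 2·144 + 7.6 + 10/2.8
= 288 + 7.60 + 3.57
= 299.17 mOsm/kg ≈ 299.2 mOsm/kg
Osmolar gap = measured − calculated = 335 − 299.2 = 35.8 mOsm/kg

35.8 mOsm/kg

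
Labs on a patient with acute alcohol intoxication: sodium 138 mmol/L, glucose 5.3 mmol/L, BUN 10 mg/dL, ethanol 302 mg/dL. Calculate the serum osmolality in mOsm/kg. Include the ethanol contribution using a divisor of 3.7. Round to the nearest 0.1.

Calculated osmolality = 2·Na + glucose + BUN/2.8 + ethanol/3.7
= 2·138 + 5.3 + 10/2.8 + 302/3.7
= 276 + 5.30 + 3.57 + 81.62
= 366.49 mOsm/kg

366.5 mOsm/kg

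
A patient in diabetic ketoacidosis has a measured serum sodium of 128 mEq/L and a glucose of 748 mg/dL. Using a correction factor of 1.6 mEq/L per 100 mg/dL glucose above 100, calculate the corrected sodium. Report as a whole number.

Corrected Na = measured Na + 1.6 · (glucose − 100)/100
= 128 + 1.6 · (748 − 100)/100
= 128 + 10.4
= 138.4 mEq/L

138 mEq/L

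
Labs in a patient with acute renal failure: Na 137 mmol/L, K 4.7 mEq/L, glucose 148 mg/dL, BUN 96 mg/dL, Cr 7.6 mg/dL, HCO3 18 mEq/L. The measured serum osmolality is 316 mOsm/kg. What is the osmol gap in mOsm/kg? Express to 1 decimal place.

-0.5 mOsm/kg

Calculated osmolality = 2·Na + glucose/18 + BUN/2.8
= 2·137 + 148/18 + 96/2.8
= 274 + 8.22 + 34.29
= 316.51 mOsm/kg ≈ 316.5 mOsm/kg
Osmolar gap = measured − calculated = 316 − 316.5 = -0.5 mOsm/kg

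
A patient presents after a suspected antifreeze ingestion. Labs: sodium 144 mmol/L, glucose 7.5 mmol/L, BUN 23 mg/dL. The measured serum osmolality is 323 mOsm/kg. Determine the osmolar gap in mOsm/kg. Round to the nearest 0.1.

Calculated osmolality = 2·Na + glucose + BUN/2.8
= 2·144 + 7.5 + 23/2.8
= 288 + 7.50 + 8.21
= 303.71 mOsm/kg ≈ 303.7 mOsm/kg
Osmolar gap = measured − calculated = 323 − 303.7 = 19.3 mOsm/kg

19.3 mOsm/kg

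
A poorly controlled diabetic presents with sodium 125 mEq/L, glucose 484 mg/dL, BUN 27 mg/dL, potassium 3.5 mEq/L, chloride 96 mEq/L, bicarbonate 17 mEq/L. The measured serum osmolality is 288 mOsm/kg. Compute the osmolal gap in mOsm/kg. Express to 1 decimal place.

1.5 mOsm/kg

Calculated osmolality = 2·Na + glucose/18 + BUN/2.8
= 2·125 + 484/18 + 27/2.8
= 250 + 26.89 + 9.64
= 286.53 mOsm/kg ≈ 286.5 mOsm/kg
Osmolar gap = measured − calculated = 288 − 286.5 = 1.5 mOsm/kg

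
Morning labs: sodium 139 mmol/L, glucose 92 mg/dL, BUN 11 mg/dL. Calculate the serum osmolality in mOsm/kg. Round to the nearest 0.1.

Calculated osmolality = 2·Na + glucose/18 + BUN/2.8
= 2·139 + 92/18 + 11/2.8
= 278 + 5.11 + 3.93
= 287.04 mOsm/kg

287.0 mOsm/kg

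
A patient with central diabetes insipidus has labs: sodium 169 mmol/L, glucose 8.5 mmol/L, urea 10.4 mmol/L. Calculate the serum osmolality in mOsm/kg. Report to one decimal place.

Calculated osmolality = 2·Na + glucose + urea
= 2·169 + 8.5 + 10.4
= 338 + 8.50 + 10.40
= 356.9 mOsm/kg

356.9 mOsm/kg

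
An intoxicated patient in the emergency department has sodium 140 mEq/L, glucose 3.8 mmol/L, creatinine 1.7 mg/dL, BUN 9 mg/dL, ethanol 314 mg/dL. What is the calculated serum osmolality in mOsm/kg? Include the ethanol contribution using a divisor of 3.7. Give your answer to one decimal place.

371.9 mOsm/kg

Calculated osmolality = 2·Na + glucose + BUN/2.8 + ethanol/3.7
= 2·140 + 3.8 + 9/2.8 + 314/3.7
= 280 + 3.80 + 3.21 + 84.86
= 371.87 mOsm/kg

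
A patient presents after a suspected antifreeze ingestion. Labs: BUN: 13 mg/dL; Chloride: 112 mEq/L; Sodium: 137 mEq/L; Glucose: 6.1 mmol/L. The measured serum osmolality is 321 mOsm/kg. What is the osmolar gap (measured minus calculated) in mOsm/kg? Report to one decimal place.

36.3 mOsm/kg

Calculated osmolality = 2·Na + glucose + BUN/2.8
= 2·137 + 6.1 + 13/2.8
= 274 + 6.10 + 4.64
= 284.74 mOsm/kg ≈ 284.7 mOsm/kg
Osmolar gap = measured − calculated = 321 − 284.7 = 36.3 mOsm/kg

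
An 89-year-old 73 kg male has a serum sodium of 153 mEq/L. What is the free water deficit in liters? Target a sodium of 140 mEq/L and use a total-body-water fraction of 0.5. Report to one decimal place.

3.4 L

TBW = 0.5 · 73 = 36.5 L
Free water deficit = TBW · (Na/140 − 1)
= 36.5 · (153/140 − 1)
= 36.5 · 0.0929
= 3.39 L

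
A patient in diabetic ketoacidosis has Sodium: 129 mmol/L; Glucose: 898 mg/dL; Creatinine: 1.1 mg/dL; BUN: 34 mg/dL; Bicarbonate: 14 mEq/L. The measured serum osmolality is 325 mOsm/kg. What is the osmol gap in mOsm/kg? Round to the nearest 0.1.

Calculated osmolality = 2·Na + glucose/18 + BUN/2.8
= 2·129 + 898/18 + 34/2.8
= 258 + 49.89 + 12.14
= 320.03 mOsm/kg ≈ 320.0 mOsm/kg
Osmolar gap = measured − calculated = 325 − 320.0 = 5.0 mOsm/kg

5.0 mOsm/kg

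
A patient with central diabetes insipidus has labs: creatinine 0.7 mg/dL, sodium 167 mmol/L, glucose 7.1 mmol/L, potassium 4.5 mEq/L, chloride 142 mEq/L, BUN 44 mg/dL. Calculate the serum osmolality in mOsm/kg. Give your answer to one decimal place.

356.8 mOsm/kg

Calculated osmolality = 2·Na + glucose + BUN/2.8
= 2·167 + 7.1 + 44/2.8
= 334 + 7.10 + 15.71
= 356.81 mOsm/kg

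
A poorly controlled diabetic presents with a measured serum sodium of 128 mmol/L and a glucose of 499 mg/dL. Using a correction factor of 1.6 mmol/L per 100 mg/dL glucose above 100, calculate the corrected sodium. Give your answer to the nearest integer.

134 mmol/L

Corrected Na = measured Na + 1.6 · (glucose − 100)/100
= 128 + 1.6 · (499 − 100)/100
= 128 + 6.4
= 134.4 mmol/L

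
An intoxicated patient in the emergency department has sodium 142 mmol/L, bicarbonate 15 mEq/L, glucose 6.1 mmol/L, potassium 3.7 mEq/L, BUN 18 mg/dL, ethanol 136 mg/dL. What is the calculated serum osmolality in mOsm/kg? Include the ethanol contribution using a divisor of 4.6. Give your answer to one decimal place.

326.1 mOsm/kg

Calculated osmolality = 2·Na + glucose + BUN/2.8 + ethanol/4.6
= 2·142 + 6.1 + 18/2.8 + 136/4.6
= 284 + 6.10 + 6.43 + 29.57
= 326.1 mOsm/kg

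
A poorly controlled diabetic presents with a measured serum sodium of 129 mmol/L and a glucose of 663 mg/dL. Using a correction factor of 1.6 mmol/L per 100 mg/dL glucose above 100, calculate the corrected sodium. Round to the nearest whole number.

Corrected Na = measured Na + 1.6 · (glucose − 100)/100
= 129 + 1.6 · (663 − 100)/100
= 129 + 9
= 138 mmol/L

138 mmol/L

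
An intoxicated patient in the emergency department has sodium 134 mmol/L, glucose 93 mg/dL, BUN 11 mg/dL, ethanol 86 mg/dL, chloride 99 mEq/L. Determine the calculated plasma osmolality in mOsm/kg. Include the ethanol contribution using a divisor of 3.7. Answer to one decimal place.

Calculated osmolality = 2·Na + glucose/18 + BUN/2.8 + ethanol/3.7
= 2·134 + 93/18 + 11/2.8 + 86/3.7
= 268 + 5.17 + 3.93 + 23.24
= 300.34 mOsm/kg

300.3 mOsm/kg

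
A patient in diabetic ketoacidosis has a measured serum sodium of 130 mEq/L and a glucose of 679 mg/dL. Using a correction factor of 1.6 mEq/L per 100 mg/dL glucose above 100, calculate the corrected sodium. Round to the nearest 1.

Corrected Na = measured Na + 1.6 · (glucose − 100)/100
= 130 + 1.6 · (679 − 100)/100
= 130 + 9.3
= 139.3 mEq/L

139 mEq/L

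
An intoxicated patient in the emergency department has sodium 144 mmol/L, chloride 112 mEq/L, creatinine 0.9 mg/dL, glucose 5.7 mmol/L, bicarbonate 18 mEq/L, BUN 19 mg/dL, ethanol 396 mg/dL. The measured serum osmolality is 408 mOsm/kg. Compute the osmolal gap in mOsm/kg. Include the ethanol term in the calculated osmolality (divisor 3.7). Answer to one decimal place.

0.5 mOsm/kg

Calculated osmolality = 2·Na + glucose + BUN/2.8 + ethanol/3.7
= 2·144 + 5.7 + 19/2.8 + 396/3.7
= 288 + 5.70 + 6.79 + 107.03
= 407.52 mOsm/kg ≈ 407.5 mOsm/kg
Osmolar gap = measured − calculated = 408 − 407.5 = 0.5 mOsm/kg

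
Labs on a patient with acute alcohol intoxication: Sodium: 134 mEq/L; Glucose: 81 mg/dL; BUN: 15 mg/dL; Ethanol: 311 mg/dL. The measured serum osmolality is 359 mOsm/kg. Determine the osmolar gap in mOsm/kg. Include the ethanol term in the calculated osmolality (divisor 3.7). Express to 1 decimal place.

-2.9 mOsm/kg

Calculated osmolality = 2·Na + glucose/18 + BUN/2.8 + ethanol/3.7
= 2·134 + 81/18 + 15/2.8 + 311/3.7
= 268 + 4.50 + 5.36 + 84.05
= 361.91 mOsm/kg ≈ 361.9 mOsm/kg
Osmolar gap = measured − calculated = 359 − 361.9 = -2.9 mOsm/kg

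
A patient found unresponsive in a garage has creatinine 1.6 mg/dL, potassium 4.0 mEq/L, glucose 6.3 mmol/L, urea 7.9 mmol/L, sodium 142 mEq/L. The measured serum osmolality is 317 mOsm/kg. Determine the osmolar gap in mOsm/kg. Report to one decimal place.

18.8 mOsm/kg

Calculated osmolality = 2·Na + glucose + urea
= 2·142 + 6.3 + 7.9
= 284 + 6.30 + 7.90
= 298.2 mOsm/kg ≈ 298.2 mOsm/kg
Osmolar gap = measured − calculated = 317 − 298.2 = 18.8 mOsm/kg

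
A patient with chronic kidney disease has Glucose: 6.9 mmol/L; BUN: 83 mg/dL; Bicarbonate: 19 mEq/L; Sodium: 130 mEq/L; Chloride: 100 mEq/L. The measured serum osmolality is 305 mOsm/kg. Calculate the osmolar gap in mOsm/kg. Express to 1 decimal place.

8.5 mOsm/kg

Calculated osmolality = 2·Na + glucose + BUN/2.8
= 2·130 + 6.9 + 83/2.8
= 260 + 6.90 + 29.64
= 296.54 mOsm/kg ≈ 296.5 mOsm/kg
Osmolar gap = measured − calculated = 305 − 296.5 = 8.5 mOsm/kg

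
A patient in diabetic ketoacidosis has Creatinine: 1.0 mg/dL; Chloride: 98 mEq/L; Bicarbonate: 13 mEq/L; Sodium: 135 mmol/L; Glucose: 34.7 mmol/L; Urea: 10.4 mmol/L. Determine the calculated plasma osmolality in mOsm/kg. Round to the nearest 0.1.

315.1 mOsm/kg

Calculated osmolality = 2·Na + glucose + urea
= 2·135 + 34.7 + 10.4
= 270 + 34.70 + 10.40
= 315.1 mOsm/kg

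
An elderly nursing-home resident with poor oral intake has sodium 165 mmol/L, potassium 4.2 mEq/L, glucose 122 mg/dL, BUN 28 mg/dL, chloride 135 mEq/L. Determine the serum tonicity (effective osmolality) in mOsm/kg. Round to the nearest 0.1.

Effective osmolality excludes urea (freely permeant across cell membranes):
2·Na + glucose/18
= 2·165 + 122/18
= 330 + 6.78
= 336.78 mOsm/kg

336.8 mOsm/kg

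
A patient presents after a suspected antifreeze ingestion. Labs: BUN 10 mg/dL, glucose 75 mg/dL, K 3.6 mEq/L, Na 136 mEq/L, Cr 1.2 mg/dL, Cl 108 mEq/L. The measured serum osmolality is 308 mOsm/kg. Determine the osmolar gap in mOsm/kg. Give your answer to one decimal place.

Calculated osmolality = 2·Na + glucose/18 + BUN/2.8
= 2·136 + 75/18 + 10/2.8
= 272 + 4.17 + 3.57
= 279.74 mOsm/kg ≈ 279.7 mOsm/kg
Osmolar gap = measured − calculated = 308 − 279.7 = 28.3 mOsm/kg

28.3 mOsm/kg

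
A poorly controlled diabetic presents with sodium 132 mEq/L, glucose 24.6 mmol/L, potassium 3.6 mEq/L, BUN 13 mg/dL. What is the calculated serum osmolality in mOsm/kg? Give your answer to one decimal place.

Calculated osmolality = 2·Na + glucose + BUN/2.8
= 2·132 + 24.6 + 13/2.8
= 264 + 24.60 + 4.64
= 293.24 mOsm/kg

293.2 mOsm/kg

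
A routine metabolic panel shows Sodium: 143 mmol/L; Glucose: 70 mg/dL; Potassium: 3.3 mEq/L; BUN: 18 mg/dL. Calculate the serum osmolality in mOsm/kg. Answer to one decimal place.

Calculated osmolality = 2·Na + glucose/18 + BUN/2.8
= 2·143 + 70/18 + 18/2.8
= 286 + 3.89 + 6.43
= 296.32 mOsm/kg

296.3 mOsm/kg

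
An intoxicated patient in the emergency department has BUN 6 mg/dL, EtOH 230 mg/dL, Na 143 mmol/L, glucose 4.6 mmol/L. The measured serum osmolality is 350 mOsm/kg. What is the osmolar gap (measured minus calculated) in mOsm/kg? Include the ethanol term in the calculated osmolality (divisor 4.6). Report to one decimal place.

7.3 mOsm/kg

Calculated osmolality = 2·Na + glucose + BUN/2.8 + ethanol/4.6
= 2·143 + 4.6 + 6/2.8 + 230/4.6
= 286 + 4.60 + 2.14 + 50
= 342.74 mOsm/kg ≈ 342.7 mOsm/kg
Osmolar gap = measured − calculated = 350 − 342.7 = 7.3 mOsm/kg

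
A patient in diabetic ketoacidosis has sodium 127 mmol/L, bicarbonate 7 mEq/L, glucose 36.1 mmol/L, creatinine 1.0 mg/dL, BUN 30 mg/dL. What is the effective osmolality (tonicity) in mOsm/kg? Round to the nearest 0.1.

Effective osmolality excludes urea (freely permeant across cell membranes):
2·Na + glucose
= 2·127 + 36.1
= 254 + 36.1
= 290.1 mOsm/kg

290.1 mOsm/kg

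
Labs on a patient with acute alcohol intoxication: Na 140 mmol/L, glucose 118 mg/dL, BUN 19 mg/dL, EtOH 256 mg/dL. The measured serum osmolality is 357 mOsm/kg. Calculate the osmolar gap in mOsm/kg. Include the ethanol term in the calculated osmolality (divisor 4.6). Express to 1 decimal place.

8.0 mOsm/kg

Calculated osmolality = 2·Na + glucose/18 + BUN/2.8 + ethanol/4.6
= 2·140 + 118/18 + 19/2.8 + 256/4.6
= 280 + 6.56 + 6.79 + 55.65
= 349 mOsm/kg ≈ 349.0 mOsm/kg
Osmolar gap = measured − calculated = 357 − 349.0 = 8.0 mOsm/kg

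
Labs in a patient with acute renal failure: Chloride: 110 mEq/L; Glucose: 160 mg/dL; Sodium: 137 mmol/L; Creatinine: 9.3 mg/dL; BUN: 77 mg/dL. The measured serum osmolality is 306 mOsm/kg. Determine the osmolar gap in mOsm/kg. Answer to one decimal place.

Calculated osmolality = 2·Na + glucose/18 + BUN/2.8
= 2·137 + 160/18 + 77/2.8
= 274 + 8.89 + 27.50
= 310.39 mOsm/kg ≈ 310.4 mOsm/kg
Osmolar gap = measured − calculated = 306 − 310.4 = -4.4 mOsm/kg

-4.4 mOsm/kg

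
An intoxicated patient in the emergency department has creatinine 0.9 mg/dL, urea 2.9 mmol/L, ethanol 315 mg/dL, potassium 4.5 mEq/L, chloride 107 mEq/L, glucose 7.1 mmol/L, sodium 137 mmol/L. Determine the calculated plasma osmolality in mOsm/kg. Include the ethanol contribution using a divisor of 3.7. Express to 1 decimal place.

369.1 mOsm/kg

Calculated osmolality = 2·Na + glucose + urea + ethanol/3.7
= 2·137 + 7.1 + 2.9 + 315/3.7
= 274 + 7.10 + 2.90 + 85.14
= 369.14 mOsm/kg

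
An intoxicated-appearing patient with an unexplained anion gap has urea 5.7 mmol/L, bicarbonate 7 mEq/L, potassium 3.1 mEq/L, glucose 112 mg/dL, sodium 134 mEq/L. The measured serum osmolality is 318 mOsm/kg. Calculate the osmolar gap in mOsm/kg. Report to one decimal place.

Calculated osmolality = 2·Na + glucose/18 + urea
= 2·134 + 112/18 + 5.7
= 268 + 6.22 + 5.70
= 279.92 mOsm/kg ≈ 279.9 mOsm/kg
Osmolar gap = measured − calculated = 318 − 279.9 = 38.1 mOsm/kg

38.1 mOsm/kg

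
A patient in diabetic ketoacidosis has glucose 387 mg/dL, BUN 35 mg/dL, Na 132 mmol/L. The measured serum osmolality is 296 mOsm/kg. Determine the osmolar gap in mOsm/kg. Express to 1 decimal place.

Calculated osmolality = 2·Na + glucose/18 + BUN/2.8
= 2·132 + 387/18 + 35/2.8
= 264 + 21.50 + 12.50
= 298 mOsm/kg ≈ 298.0 mOsm/kg
Osmolar gap = measured − calculated = 296 − 298.0 = -2.0 mOsm/kg

-2.0 mOsm/kg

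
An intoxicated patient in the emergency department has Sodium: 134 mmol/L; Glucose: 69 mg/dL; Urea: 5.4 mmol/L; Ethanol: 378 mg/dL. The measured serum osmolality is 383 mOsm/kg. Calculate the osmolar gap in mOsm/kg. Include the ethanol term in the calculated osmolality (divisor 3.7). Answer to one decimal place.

Calculated osmolality = 2·Na + glucose/18 + urea + ethanol/3.7
= 2·134 + 69/18 + 5.4 + 378/3.7
= 268 + 3.83 + 5.40 + 102.16
= 379.39 mOsm/kg ≈ 379.4 mOsm/kg
Osmolar gap = measured − calculated = 383 − 379.4 = 3.6 mOsm/kg

3.6 mOsm/kg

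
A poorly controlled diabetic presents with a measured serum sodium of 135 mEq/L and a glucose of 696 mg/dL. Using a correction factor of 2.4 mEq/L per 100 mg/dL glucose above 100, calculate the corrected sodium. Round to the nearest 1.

Corrected Na = measured Na + 2.4 · (glucose − 100)/100
= 135 + 2.4 · (696 − 100)/100
= 135 + 14.3
= 149.3 mEq/L

149 mEq/L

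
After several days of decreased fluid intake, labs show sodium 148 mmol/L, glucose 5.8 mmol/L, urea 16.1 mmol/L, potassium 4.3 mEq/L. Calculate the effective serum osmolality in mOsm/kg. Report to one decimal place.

301.8 mOsm/kg

Effective osmolality excludes urea (freely permeant across cell membranes):
2·Na + glucose
= 2·148 + 5.8
= 296 + 5.8
= 301.8 mOsm/kg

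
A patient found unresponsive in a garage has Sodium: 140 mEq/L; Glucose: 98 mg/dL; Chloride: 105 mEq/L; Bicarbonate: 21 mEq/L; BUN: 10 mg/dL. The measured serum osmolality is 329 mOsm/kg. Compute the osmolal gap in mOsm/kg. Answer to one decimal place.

Calculated osmolality = 2·Na + glucose/18 + BUN/2.8
= 2·140 + 98/18 + 10/2.8
= 280 + 5.44 + 3.57
= 289.01 mOsm/kg ≈ 289.0 mOsm/kg
Osmolar gap = measured − calculated = 329 − 289.0 = 40.0 mOsm/kg

40.0 mOsm/kg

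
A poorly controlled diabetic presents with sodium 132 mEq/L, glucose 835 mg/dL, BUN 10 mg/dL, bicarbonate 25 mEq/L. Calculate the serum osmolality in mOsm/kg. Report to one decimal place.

Calculated osmolality = 2·Na + glucose/18 + BUN/2.8
= 2·132 + 835/18 + 10/2.8
= 264 + 46.39 + 3.57
= 313.96 mOsm/kg

314.0 mOsm/kg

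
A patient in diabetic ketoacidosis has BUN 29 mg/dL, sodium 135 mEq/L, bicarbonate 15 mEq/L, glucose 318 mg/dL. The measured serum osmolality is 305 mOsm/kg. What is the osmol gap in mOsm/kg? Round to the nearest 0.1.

7.0 mOsm/kg

Calculated osmolality = 2·Na + glucose/18 + BUN/2.8
= 2·135 + 318/18 + 29/2.8
= 270 + 17.67 + 10.36
= 298.03 mOsm/kg ≈ 298.0 mOsm/kg
Osmolar gap = measured − calculated = 305 − 298.0 = 7.0 mOsm/kg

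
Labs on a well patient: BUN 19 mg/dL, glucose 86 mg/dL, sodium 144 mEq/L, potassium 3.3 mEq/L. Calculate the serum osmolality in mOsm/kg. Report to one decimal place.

Calculated osmolality = 2·Na + glucose/18 + BUN/2.8
= 2·144 + 86/18 + 19/2.8
= 288 + 4.78 + 6.79
= 299.57 mOsm/kg

299.6 mOsm/kg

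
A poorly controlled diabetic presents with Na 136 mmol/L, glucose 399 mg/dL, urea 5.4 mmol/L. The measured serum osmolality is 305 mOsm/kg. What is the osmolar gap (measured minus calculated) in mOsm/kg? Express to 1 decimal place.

Calculated osmolality = 2·Na + glucose/18 + urea
= 2·136 + 399/18 + 5.4
= 272 + 22.17 + 5.40
= 299.57 mOsm/kg ≈ 299.6 mOsm/kg
Osmolar gap = measured − calculated = 305 − 299.6 = 5.4 mOsm/kg

5.4 mOsm/kg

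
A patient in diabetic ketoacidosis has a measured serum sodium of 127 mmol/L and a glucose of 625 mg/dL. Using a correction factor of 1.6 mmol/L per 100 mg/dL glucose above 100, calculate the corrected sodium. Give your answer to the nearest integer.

Corrected Na = measured Na + 1.6 · (glucose − 100)/100
= 127 + 1.6 · (625 − 100)/100
= 127 + 8.4
= 135.4 mmol/L

135 mmol/L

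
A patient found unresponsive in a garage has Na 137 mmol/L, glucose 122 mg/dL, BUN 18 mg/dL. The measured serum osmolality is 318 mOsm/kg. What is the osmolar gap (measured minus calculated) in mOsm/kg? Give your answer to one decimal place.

Calculated osmolality = 2·Na + glucose/18 + BUN/2.8
= 2·137 + 122/18 + 18/2.8
= 274 + 6.78 + 6.43
= 287.21 mOsm/kg ≈ 287.2 mOsm/kg
Osmolar gap = measured − calculated = 318 − 287.2 = 30.8 mOsm/kg

30.8 mOsm/kg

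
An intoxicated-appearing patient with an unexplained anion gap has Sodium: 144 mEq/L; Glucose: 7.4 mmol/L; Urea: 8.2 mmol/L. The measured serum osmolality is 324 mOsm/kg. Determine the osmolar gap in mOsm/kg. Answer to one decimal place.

Calculated osmolality = 2·Na + glucose + urea
= 2·144 + 7.4 + 8.2
= 288 + 7.40 + 8.20
= 303.6 mOsm/kg ≈ 303.6 mOsm/kg
Osmolar gap = measured − calculated = 324 − 303.6 = 20.4 mOsm/kg

20.4 mOsm/kg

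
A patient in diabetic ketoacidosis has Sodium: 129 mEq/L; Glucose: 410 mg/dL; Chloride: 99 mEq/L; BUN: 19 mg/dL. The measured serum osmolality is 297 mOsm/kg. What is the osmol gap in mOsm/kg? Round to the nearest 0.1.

9.4 mOsm/kg

Calculated osmolality = 2·Na + glucose/18 + BUN/2.8
= 2·129 + 410/18 + 19/2.8
= 258 + 22.78 + 6.79
= 287.57 mOsm/kg ≈ 287.6 mOsm/kg
Osmolar gap = measured − calculated = 297 − 287.6 = 9.4 mOsm/kg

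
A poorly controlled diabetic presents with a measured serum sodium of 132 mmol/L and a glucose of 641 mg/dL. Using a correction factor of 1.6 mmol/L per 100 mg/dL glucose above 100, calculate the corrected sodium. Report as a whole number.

141 mmol/L

Corrected Na = measured Na + 1.6 · (glucose − 100)/100
= 132 + 1.6 · (641 − 100)/100
= 132 + 8.7
= 140.7 mmol/L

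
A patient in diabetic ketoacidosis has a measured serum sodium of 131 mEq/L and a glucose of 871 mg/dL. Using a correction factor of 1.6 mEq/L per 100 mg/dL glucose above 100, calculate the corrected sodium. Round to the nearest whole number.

143 mEq/L

Corrected Na = measured Na + 1.6 · (glucose − 100)/100
= 131 + 1.6 · (871 − 100)/100
= 131 + 12.3
= 143.3 mEq/L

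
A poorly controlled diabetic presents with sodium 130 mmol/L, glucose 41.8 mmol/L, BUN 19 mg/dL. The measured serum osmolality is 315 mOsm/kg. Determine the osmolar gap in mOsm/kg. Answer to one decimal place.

Calculated osmolality = 2·Na + glucose + BUN/2.8
= 2·130 + 41.8 + 19/2.8
= 260 + 41.80 + 6.79
= 308.59 mOsm/kg ≈ 308.6 mOsm/kg
Osmolar gap = measured − calculated = 315 − 308.6 = 6.4 mOsm/kg

6.4 mOsm/kg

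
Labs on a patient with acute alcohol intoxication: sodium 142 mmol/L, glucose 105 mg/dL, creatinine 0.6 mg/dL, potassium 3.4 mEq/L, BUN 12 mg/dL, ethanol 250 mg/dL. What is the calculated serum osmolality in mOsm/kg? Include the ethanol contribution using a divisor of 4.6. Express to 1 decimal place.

348.5 mOsm/kg

Calculated osmolality = 2·Na + glucose/18 + BUN/2.8 + ethanol/4.6
= 2·142 + 105/18 + 12/2.8 + 250/4.6
= 284 + 5.83 + 4.29 + 54.35
= 348.47 mOsm/kg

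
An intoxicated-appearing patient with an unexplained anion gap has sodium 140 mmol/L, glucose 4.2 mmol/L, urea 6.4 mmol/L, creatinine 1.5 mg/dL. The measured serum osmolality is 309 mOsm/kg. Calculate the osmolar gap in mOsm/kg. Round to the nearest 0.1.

18.4 mOsm/kg

Calculated osmolality = 2·Na + glucose + urea
= 2·140 + 4.2 + 6.4
= 280 + 4.20 + 6.40
= 290.6 mOsm/kg ≈ 290.6 mOsm/kg
Osmolar gap = measured − calculated = 309 − 290.6 = 18.4 mOsm/kg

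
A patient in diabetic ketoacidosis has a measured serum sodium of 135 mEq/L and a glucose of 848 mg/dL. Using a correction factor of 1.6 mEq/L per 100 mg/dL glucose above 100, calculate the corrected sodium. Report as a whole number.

147 mEq/L

Corrected Na = measured Na + 1.6 · (glucose − 100)/100
= 135 + 1.6 · (848 − 100)/100
= 135 + 12
= 147 mEq/L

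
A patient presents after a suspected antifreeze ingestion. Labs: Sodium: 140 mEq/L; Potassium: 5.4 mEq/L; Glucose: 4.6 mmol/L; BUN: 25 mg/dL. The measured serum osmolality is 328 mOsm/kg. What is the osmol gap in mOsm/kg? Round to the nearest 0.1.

Calculated osmolality = 2·Na + glucose + BUN/2.8
= 2·140 + 4.6 + 25/2.8
= 280 + 4.60 + 8.93
= 293.53 mOsm/kg ≈ 293.5 mOsm/kg
Osmolar gap = measured − calculated = 328 − 293.5 = 34.5 mOsm/kg

34.5 mOsm/kg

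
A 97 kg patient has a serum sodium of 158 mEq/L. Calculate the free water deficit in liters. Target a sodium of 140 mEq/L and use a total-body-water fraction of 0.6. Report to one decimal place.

TBW = 0.6 · 97 = 58.2 L
Free water deficit = TBW · (Na/140 − 1)
= 58.2 · (158/140 − 1)
= 58.2 · 0.1286
= 7.48 L

7.5 L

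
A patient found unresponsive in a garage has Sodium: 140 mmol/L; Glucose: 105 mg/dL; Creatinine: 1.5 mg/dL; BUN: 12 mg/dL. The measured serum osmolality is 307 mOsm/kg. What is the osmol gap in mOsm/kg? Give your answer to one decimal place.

16.9 mOsm/kg

Calculated osmolality = 2·Na + glucose/18 + BUN/2.8
= 2·140 + 105/18 + 12/2.8
= 280 + 5.83 + 4.29
= 290.12 mOsm/kg ≈ 290.1 mOsm/kg
Osmolar gap = measured − calculated = 307 − 290.1 = 16.9 mOsm/kg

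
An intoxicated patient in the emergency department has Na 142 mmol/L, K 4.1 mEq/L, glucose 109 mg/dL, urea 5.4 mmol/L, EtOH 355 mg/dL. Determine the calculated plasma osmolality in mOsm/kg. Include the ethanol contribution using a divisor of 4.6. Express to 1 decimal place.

372.6 mOsm/kg

Calculated osmolality = 2·Na + glucose/18 + urea + ethanol/4.6
= 2·142 + 109/18 + 5.4 + 355/4.6
= 284 + 6.06 + 5.40 + 77.17
= 372.63 mOsm/kg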